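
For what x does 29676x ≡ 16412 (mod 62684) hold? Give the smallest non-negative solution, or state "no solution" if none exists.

First find gcd(29676, 62684):
62684 = 2·29676 + 3332
29676 = 8·3332 + 3020
3332 = 1·3020 + 312
3020 = 9·312 + 212
312 = 1·212 + 100
212 = 2·100 + 12
100 = 8·12 + 4
12 = 3·4 + 0
gcd = 4 and 4 | 16412, so solutions exist. Divide through by 4: 7419x ≡ 4103 (mod 15671).
Now find 7419⁻¹ mod 15671:
15671 = 2·7419 + 833
7419 = 8·833 + 755
833 = 1·755 + 78
755 = 9·78 + 53
78 = 1·53 + 25
53 = 2·25 + 3
25 = 8·3 + 1
3 = 3·1 + 0
Back-substitute:
1 = 25 − 8·3
1 = −8·53 + 17·25
1 = 17·78 − 25·53
1 = −25·755 + 242·78
1 = 242·833 − 267·755
1 = −267·7419 + 2378·833
1 = 2378·15671 − 5023·7419
So 7419·(-5023) ≡ 1 (mod 15671), i.e. 7419⁻¹ ≡ 10648.
Then x ≡ 10648·4103 ≡ 13667 (mod 15671); the smallest non-negative solution is x = 13667.

13667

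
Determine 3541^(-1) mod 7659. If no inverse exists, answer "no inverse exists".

Run Euclid on (7659, 3541):
7659 = 2·3541 + 577
3541 = 6·577 + 79
577 = 7·79 + 24
79 = 3·24 + 7
24 = 3·7 + 3
7 = 2·3 + 1
3 = 3·1 + 0
gcd = 1, so the inverse exists. Back-substitute:
1 = 7 − 2·3
1 = −2·24 + 7·7
1 = 7·79 − 23·24
1 = −23·577 + 168·79
1 = 168·3541 − 1031·577
1 = −1031·7659 + 2230·3541
So 3541·2230 ≡ 1 (mod 7659).

2230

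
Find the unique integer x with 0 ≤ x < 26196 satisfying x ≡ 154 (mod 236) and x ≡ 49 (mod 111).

Write x = 154 + 236·k. Then 236·k ≡ 49 − 154 ≡ 6 (mod 111).
Need 236⁻¹ mod 111. Extended Euclid on (111, 14):
111 = 7×14 + 13
14 = 1×13 + 1
13 = 13×1 + 0
Back-substitute:
1 = 14 − 13
1 = −111 + 8·14
236⁻¹ ≡ 8 (mod 111), so k ≡ 8·6 ≡ 48 (mod 111).
x = 154 + 236·48 = 11482.

11482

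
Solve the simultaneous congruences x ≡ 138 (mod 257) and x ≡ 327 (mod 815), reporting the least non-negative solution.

Write x = 138 + 257·k. Then 257·k ≡ 327 − 138 ≡ 189 (mod 815).
Need 257⁻¹ mod 815. Extended Euclid on (815, 257):
815 = 3×257 + 44
257 = 5×44 + 37
44 = 1×37 + 7
37 = 5×7 + 2
7 = 3×2 + 1
2 = 2×1 + 0
Back-substitute:
1 = 7 − 3·2
1 = −3·37 + 16·7
1 = 16·44 − 19·37
1 = −19·257 + 111·44
1 = 111·815 − 352·257
257⁻¹ ≡ 463 (mod 815), so k ≡ 463·189 ≡ 302 (mod 815).
x = 138 + 257·302 = 77752.

77752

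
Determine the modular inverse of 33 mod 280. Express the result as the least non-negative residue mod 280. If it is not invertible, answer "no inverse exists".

gcd(280, 33) by repeated division:
280 = 8*33 + 16
33 = 2*16 + 1
16 = 16*1 + 0
The gcd is 1. Working backward:
1 = 33 − 2·16
1 = −2·280 + 17·33
So 33·17 ≡ 1 (mod 280).

17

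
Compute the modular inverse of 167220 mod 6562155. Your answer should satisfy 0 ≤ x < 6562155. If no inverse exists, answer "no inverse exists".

Euclidean algorithm on 6562155, 167220:
6562155 = 39·167220 + 40575
167220 = 4·40575 + 4920
40575 = 8·4920 + 1215
4920 = 4·1215 + 60
1215 = 20·60 + 15
60 = 4·15 + 0
gcd(167220, 6562155) = 15 ≠ 1, so 167220 has no multiplicative inverse modulo 6562155.

no inverse exists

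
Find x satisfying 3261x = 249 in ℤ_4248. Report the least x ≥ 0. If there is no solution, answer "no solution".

1037

First find gcd(3261, 4248):
4248 = 1×3261 + 987
3261 = 3×987 + 300
987 = 3×300 + 87
300 = 3×87 + 39
87 = 2×39 + 9
39 = 4×9 + 3
9 = 3×3 + 0
gcd = 3 and 3 | 249, so solutions exist. Divide through by 3: 1087x ≡ 83 (mod 1416).
Now find 1087⁻¹ mod 1416:
1416 = 1×1087 + 329
1087 = 3×329 + 100
329 = 3×100 + 29
100 = 3×29 + 13
29 = 2×13 + 3
13 = 4×3 + 1
3 = 3×1 + 0
Back-substitute:
1 = 13 − 4·3
1 = −4·29 + 9·13
1 = 9·100 − 31·29
1 = −31·329 + 102·100
1 = 102·1087 − 337·329
1 = −337·1416 + 439·1087
So 1087⁻¹ ≡ 439 (mod 1416).
Then x ≡ 439·83 ≡ 1037 (mod 1416); the smallest non-negative solution is x = 1037.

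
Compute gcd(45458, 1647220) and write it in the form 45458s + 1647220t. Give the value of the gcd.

Repeated division:
1647220 = 36*45458 + 10732
45458 = 4*10732 + 2530
10732 = 4*2530 + 612
2530 = 4*612 + 82
612 = 7*82 + 38
82 = 2*38 + 6
38 = 6*6 + 2
6 = 3*2 + 0
gcd(45458, 1647220) = 2.
Express as a combination:
2 = 38 − 6·6
2 = −6·82 + 13·38
2 = 13·612 − 97·82
2 = −97·2530 + 401·612
2 = 401·10732 − 1701·2530
2 = −1701·45458 + 7205·10732
2 = 7205·1647220 − 261081·45458
So 2 = (7205)·1647220 + (-261081)·45458.

2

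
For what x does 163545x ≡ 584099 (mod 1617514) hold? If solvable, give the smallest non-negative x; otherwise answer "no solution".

First find gcd(163545, 1617514):
1617514 = 9*163545 + 145609
163545 = 1*145609 + 17936
145609 = 8*17936 + 2121
17936 = 8*2121 + 968
2121 = 2*968 + 185
968 = 5*185 + 43
185 = 4*43 + 13
43 = 3*13 + 4
13 = 3*4 + 1
4 = 4*1 + 0
gcd = 1, so a unique solution mod 1617514 exists.
Back-substitute for the Bézout coefficients:
1 = 13 − 3·4
1 = −3·43 + 10·13
1 = 10·185 − 43·43
1 = −43·968 + 225·185
1 = 225·2121 − 493·968
1 = −493·17936 + 4169·2121
1 = 4169·145609 − 33845·17936
1 = −33845·163545 + 38014·145609
1 = 38014·1617514 − 375971·163545
So 163545·(-375971) ≡ 1 (mod 1617514), giving 163545⁻¹ ≡ 1241543.
x ≡ 163545⁻¹·584099 ≡ 1241543·584099 ≡ 738109 (mod 1617514).

738109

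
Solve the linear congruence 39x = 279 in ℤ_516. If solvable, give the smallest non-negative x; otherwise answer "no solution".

113

First find gcd(39, 516):
516 = 13*39 + 9
39 = 4*9 + 3
9 = 3*3 + 0
gcd = 3 and 3 | 279, so solutions exist. Divide through by 3: 13x ≡ 93 (mod 172).
Now find 13⁻¹ mod 172:
172 = 13·13 + 3
13 = 4·3 + 1
3 = 3·1 + 0
Back-substitute:
1 = 13 − 4·3
1 = −4·172 + 53·13
So 13⁻¹ ≡ 53 (mod 172).
Then x ≡ 53·93 ≡ 113 (mod 172); the smallest non-negative solution is x = 113.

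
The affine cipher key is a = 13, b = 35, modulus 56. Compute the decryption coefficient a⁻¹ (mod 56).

gcd(56, 13) by repeated division:
56 = 4·13 + 4
13 = 3·4 + 1
4 = 4·1 + 0
The gcd is 1. Working backward:
1 = 13 − 3·4
1 = −3·56 + 13·13
So 13·13 ≡ 1 (mod 56).

13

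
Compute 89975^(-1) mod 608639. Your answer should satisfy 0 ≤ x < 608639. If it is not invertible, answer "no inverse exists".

541271

Extended Euclidean algorithm:
608639 = 6·89975 + 68789
89975 = 1·68789 + 21186
68789 = 3·21186 + 5231
21186 = 4·5231 + 262
5231 = 19·262 + 253
262 = 1·253 + 9
253 = 28·9 + 1
9 = 9·1 + 0
Since gcd(89975, 608639) = 1, back-substitute to write 1 as a combination:
1 = 253 − 28·9
1 = −28·262 + 29·253
1 = 29·5231 − 579·262
1 = −579·21186 + 2345·5231
1 = 2345·68789 − 7614·21186
1 = −7614·89975 + 9959·68789
1 = 9959·608639 − 67368·89975
So 89975·(-67368) ≡ 1 (mod 608639), and -67368 ≡ 541271 (mod 608639).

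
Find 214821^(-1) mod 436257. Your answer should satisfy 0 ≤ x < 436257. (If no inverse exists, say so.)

Compute gcd(214821, 436257):
436257 = 2×214821 + 6615
214821 = 32×6615 + 3141
6615 = 2×3141 + 333
3141 = 9×333 + 144
333 = 2×144 + 45
144 = 3×45 + 9
45 = 5×9 + 0
The gcd is 9, not 1, hence no inverse exists.

no inverse exists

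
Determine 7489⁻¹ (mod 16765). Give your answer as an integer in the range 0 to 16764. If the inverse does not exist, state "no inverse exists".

3884

Apply the Euclidean algorithm to 16765 and 7489:
16765 = 2*7489 + 1787
7489 = 4*1787 + 341
1787 = 5*341 + 82
341 = 4*82 + 13
82 = 6*13 + 4
13 = 3*4 + 1
4 = 4*1 + 0
The gcd is 1. Working backward:
1 = 13 − 3·4
1 = −3·82 + 19·13
1 = 19·341 − 79·82
1 = −79·1787 + 414·341
1 = 414·7489 − 1735·1787
1 = −1735·16765 + 3884·7489
So 7489·3884 ≡ 1 (mod 16765).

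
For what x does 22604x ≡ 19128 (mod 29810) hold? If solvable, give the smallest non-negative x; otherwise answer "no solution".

14257

First find gcd(22604, 29810):
29810 = 1*22604 + 7206
22604 = 3*7206 + 986
7206 = 7*986 + 304
986 = 3*304 + 74
304 = 4*74 + 8
74 = 9*8 + 2
8 = 4*2 + 0
gcd = 2 and 2 | 19128, so solutions exist. Divide through by 2: 11302x ≡ 9564 (mod 14905).
Now find 11302⁻¹ mod 14905:
14905 = 1*11302 + 3603
11302 = 3*3603 + 493
3603 = 7*493 + 152
493 = 3*152 + 37
152 = 4*37 + 4
37 = 9*4 + 1
4 = 4*1 + 0
Back-substitute:
1 = 37 − 9·4
1 = −9·152 + 37·37
1 = 37·493 − 120·152
1 = −120·3603 + 877·493
1 = 877·11302 − 2751·3603
1 = −2751·14905 + 3628·11302
So 11302⁻¹ ≡ 3628 (mod 14905).
Then x ≡ 3628·9564 ≡ 14257 (mod 14905); the smallest non-negative solution is x = 14257.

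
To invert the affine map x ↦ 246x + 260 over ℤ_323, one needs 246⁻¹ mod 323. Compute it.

151

Extended Euclidean algorithm:
323 = 1*246 + 77
246 = 3*77 + 15
77 = 5*15 + 2
15 = 7*2 + 1
2 = 2*1 + 0
gcd = 1, so the inverse exists. Back-substitute:
1 = 15 − 7·2
1 = −7·77 + 36·15
1 = 36·246 − 115·77
1 = −115·323 + 151·246
So 246·151 ≡ 1 (mod 323).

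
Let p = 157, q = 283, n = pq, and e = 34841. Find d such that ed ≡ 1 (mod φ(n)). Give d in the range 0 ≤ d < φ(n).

φ(n) = (p−1)(q−1) = 156·282 = 43992.
Need d with 34841·d ≡ 1 (mod 43992). Apply the extended Euclidean algorithm:
43992 = 1*34841 + 9151
34841 = 3*9151 + 7388
9151 = 1*7388 + 1763
7388 = 4*1763 + 336
1763 = 5*336 + 83
336 = 4*83 + 4
83 = 20*4 + 3
4 = 1*3 + 1
3 = 3*1 + 0
Back-substitute:
1 = 4 − 3
1 = −83 + 21·4
1 = 21·336 − 85·83
1 = −85·1763 + 446·336
1 = 446·7388 − 1869·1763
1 = −1869·9151 + 2315·7388
1 = 2315·34841 − 8814·9151
1 = −8814·43992 + 11129·34841
So 34841·11129 ≡ 1 (mod 43992), hence d = 11129.

11129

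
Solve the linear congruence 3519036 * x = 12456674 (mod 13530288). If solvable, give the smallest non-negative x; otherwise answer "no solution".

no solution

gcd(3519036, 13530288):
13530288 = 3*3519036 + 2973180
3519036 = 1*2973180 + 545856
2973180 = 5*545856 + 243900
545856 = 2*243900 + 58056
243900 = 4*58056 + 11676
58056 = 4*11676 + 11352
11676 = 1*11352 + 324
11352 = 35*324 + 12
324 = 27*12 + 0
gcd = 12, but 12 ∤ 12456674, so the congruence has no solution.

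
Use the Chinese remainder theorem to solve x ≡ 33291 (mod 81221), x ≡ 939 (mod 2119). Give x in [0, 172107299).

Write x = 33291 + 81221·k. Then 81221·k ≡ 939 − 33291 ≡ 1552 (mod 2119).
Need 81221⁻¹ mod 2119. Extended Euclid on (2119, 699):
2119 = 3*699 + 22
699 = 31*22 + 17
22 = 1*17 + 5
17 = 3*5 + 2
5 = 2*2 + 1
2 = 2*1 + 0
Back-substitute:
1 = 5 − 2·2
1 = −2·17 + 7·5
1 = 7·22 − 9·17
1 = −9·699 + 286·22
1 = 286·2119 − 867·699
81221⁻¹ ≡ 1252 (mod 2119), so k ≡ 1252·1552 ≡ 2100 (mod 2119).
x = 33291 + 81221·2100 = 170597391.

170597391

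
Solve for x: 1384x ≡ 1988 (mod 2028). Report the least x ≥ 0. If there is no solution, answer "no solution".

First find gcd(1384, 2028):
2028 = 1·1384 + 644
1384 = 2·644 + 96
644 = 6·96 + 68
96 = 1·68 + 28
68 = 2·28 + 12
28 = 2·12 + 4
12 = 3·4 + 0
gcd = 4 and 4 | 1988, so solutions exist. Divide through by 4: 346x ≡ 497 (mod 507).
Now find 346⁻¹ mod 507:
507 = 1·346 + 161
346 = 2·161 + 24
161 = 6·24 + 17
24 = 1·17 + 7
17 = 2·7 + 3
7 = 2·3 + 1
3 = 3·1 + 0
Back-substitute:
1 = 7 − 2·3
1 = −2·17 + 5·7
1 = 5·24 − 7·17
1 = −7·161 + 47·24
1 = 47·346 − 101·161
1 = −101·507 + 148·346
So 346⁻¹ ≡ 148 (mod 507).
Then x ≡ 148·497 ≡ 41 (mod 507); the smallest non-negative solution is x = 41.

41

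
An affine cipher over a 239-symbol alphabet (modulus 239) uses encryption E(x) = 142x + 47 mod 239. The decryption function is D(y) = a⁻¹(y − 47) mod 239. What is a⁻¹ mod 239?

gcd(239, 142) by repeated division:
239 = 1·142 + 97
142 = 1·97 + 45
97 = 2·45 + 7
45 = 6·7 + 3
7 = 2·3 + 1
3 = 3·1 + 0
Since gcd(142, 239) = 1, back-substitute to write 1 as a combination:
1 = 7 − 2·3
1 = −2·45 + 13·7
1 = 13·97 − 28·45
1 = −28·142 + 41·97
1 = 41·239 − 69·142
So 142·(-69) ≡ 1 (mod 239), and -69 ≡ 170 (mod 239).

170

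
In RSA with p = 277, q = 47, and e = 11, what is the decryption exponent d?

5771

φ(n) = (p−1)(q−1) = 276·46 = 12696.
Need d with 11·d ≡ 1 (mod 12696). Apply the extended Euclidean algorithm:
12696 = 1154*11 + 2
11 = 5*2 + 1
2 = 2*1 + 0
Back-substitute:
1 = 11 − 5·2
1 = −5·12696 + 5771·11
So 11·5771 ≡ 1 (mod 12696), hence d = 5771.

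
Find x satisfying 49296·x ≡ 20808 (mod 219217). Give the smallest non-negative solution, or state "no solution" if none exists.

First find gcd(49296, 219217):
219217 = 4·49296 + 22033
49296 = 2·22033 + 5230
22033 = 4·5230 + 1113
5230 = 4·1113 + 778
1113 = 1·778 + 335
778 = 2·335 + 108
335 = 3·108 + 11
108 = 9·11 + 9
11 = 1·9 + 2
9 = 4·2 + 1
2 = 2·1 + 0
gcd = 1, so a unique solution mod 219217 exists.
Back-substitute for the Bézout coefficients:
1 = 9 − 4·2
1 = −4·11 + 5·9
1 = 5·108 − 49·11
1 = −49·335 + 152·108
1 = 152·778 − 353·335
1 = −353·1113 + 505·778
1 = 505·5230 − 2373·1113
1 = −2373·22033 + 9997·5230
1 = 9997·49296 − 22367·22033
1 = −22367·219217 + 99465·49296
So 49296·(99465) ≡ 1 (mod 219217), giving 49296⁻¹ ≡ 99465.
x ≡ 49296⁻¹·20808 ≡ 99465·20808 ≡ 40023 (mod 219217).

40023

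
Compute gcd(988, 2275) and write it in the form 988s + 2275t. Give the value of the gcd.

Euclidean algorithm:
2275 = 2*988 + 299
988 = 3*299 + 91
299 = 3*91 + 26
91 = 3*26 + 13
26 = 2*13 + 0
gcd(988, 2275) = 13.
Express as a combination:
13 = 91 − 3·26
13 = −3·299 + 10·91
13 = 10·988 − 33·299
13 = −33·2275 + 76·988
So 13 = (-33)·2275 + (76)·988.

13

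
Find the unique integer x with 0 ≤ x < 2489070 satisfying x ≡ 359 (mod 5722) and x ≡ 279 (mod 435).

Write x = 359 + 5722·k. Then 5722·k ≡ 279 − 359 ≡ 355 (mod 435).
Need 5722⁻¹ mod 435. Extended Euclid on (435, 67):
435 = 6*67 + 33
67 = 2*33 + 1
33 = 33*1 + 0
Back-substitute:
1 = 67 − 2·33
1 = −2·435 + 13·67
5722⁻¹ ≡ 13 (mod 435), so k ≡ 13·355 ≡ 265 (mod 435).
x = 359 + 5722·265 = 1516689.

1516689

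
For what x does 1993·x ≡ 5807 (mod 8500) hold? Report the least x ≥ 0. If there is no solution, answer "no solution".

1099

First find gcd(1993, 8500):
8500 = 4·1993 + 528
1993 = 3·528 + 409
528 = 1·409 + 119
409 = 3·119 + 52
119 = 2·52 + 15
52 = 3·15 + 7
15 = 2·7 + 1
7 = 7·1 + 0
gcd = 1, so a unique solution mod 8500 exists.
Back-substitute for the Bézout coefficients:
1 = 15 − 2·7
1 = −2·52 + 7·15
1 = 7·119 − 16·52
1 = −16·409 + 55·119
1 = 55·528 − 71·409
1 = −71·1993 + 268·528
1 = 268·8500 − 1143·1993
So 1993·(-1143) ≡ 1 (mod 8500), giving 1993⁻¹ ≡ 7357.
x ≡ 1993⁻¹·5807 ≡ 7357·5807 ≡ 1099 (mod 8500).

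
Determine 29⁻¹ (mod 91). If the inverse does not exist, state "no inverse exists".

22

gcd(91, 29) by repeated division:
91 = 3·29 + 4
29 = 7·4 + 1
4 = 4·1 + 0
gcd = 1, so the inverse exists. Back-substitute:
1 = 29 − 7·4
1 = −7·91 + 22·29
So 29·22 ≡ 1 (mod 91).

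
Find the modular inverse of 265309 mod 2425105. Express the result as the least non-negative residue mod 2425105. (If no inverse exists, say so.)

Run Euclid on (2425105, 265309):
2425105 = 9*265309 + 37324
265309 = 7*37324 + 4041
37324 = 9*4041 + 955
4041 = 4*955 + 221
955 = 4*221 + 71
221 = 3*71 + 8
71 = 8*8 + 7
8 = 1*7 + 1
7 = 7*1 + 0
gcd = 1, so the inverse exists. Back-substitute:
1 = 8 − 7
1 = −71 + 9·8
1 = 9·221 − 28·71
1 = −28·955 + 121·221
1 = 121·4041 − 512·955
1 = −512·37324 + 4729·4041
1 = 4729·265309 − 33615·37324
1 = −33615·2425105 + 307264·265309
So 265309·307264 ≡ 1 (mod 2425105).

307264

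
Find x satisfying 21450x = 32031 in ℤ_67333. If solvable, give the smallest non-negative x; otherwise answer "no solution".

45496

First find gcd(21450, 67333):
67333 = 3·21450 + 2983
21450 = 7·2983 + 569
2983 = 5·569 + 138
569 = 4·138 + 17
138 = 8·17 + 2
17 = 8·2 + 1
2 = 2·1 + 0
gcd = 1, so a unique solution mod 67333 exists.
Back-substitute for the Bézout coefficients:
1 = 17 − 8·2
1 = −8·138 + 65·17
1 = 65·569 − 268·138
1 = −268·2983 + 1405·569
1 = 1405·21450 − 10103·2983
1 = −10103·67333 + 31714·21450
So 21450·(31714) ≡ 1 (mod 67333), giving 21450⁻¹ ≡ 31714.
x ≡ 21450⁻¹·32031 ≡ 31714·32031 ≡ 45496 (mod 67333).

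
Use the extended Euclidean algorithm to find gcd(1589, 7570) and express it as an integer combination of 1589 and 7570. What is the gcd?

1

Apply Euclid's algorithm to 7570 and 1589:
7570 = 4·1589 + 1214
1589 = 1·1214 + 375
1214 = 3·375 + 89
375 = 4·89 + 19
89 = 4·19 + 13
19 = 1·13 + 6
13 = 2·6 + 1
6 = 6·1 + 0
gcd(1589, 7570) = 1.
Working backward:
1 = 13 − 2·6
1 = −2·19 + 3·13
1 = 3·89 − 14·19
1 = −14·375 + 59·89
1 = 59·1214 − 191·375
1 = −191·1589 + 250·1214
1 = 250·7570 − 1191·1589
So 1 = (250)·7570 + (-1191)·1589.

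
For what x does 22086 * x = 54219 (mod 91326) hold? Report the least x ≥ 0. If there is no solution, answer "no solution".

no solution

gcd(22086, 91326):
91326 = 4*22086 + 2982
22086 = 7*2982 + 1212
2982 = 2*1212 + 558
1212 = 2*558 + 96
558 = 5*96 + 78
96 = 1*78 + 18
78 = 4*18 + 6
18 = 3*6 + 0
gcd = 6, but 6 ∤ 54219, so the congruence has no solution.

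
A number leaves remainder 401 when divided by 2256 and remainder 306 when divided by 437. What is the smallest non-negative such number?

386177

Write x = 401 + 2256·k. Then 2256·k ≡ 306 − 401 ≡ 342 (mod 437).
Need 2256⁻¹ mod 437. Extended Euclid on (437, 71):
437 = 6·71 + 11
71 = 6·11 + 5
11 = 2·5 + 1
5 = 5·1 + 0
Back-substitute:
1 = 11 − 2·5
1 = −2·71 + 13·11
1 = 13·437 − 80·71
2256⁻¹ ≡ 357 (mod 437), so k ≡ 357·342 ≡ 171 (mod 437).
x = 401 + 2256·171 = 386177.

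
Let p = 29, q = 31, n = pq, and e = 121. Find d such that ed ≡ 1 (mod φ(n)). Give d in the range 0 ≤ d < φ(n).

361

φ(n) = (p−1)(q−1) = 28·30 = 840.
Need d with 121·d ≡ 1 (mod 840). Apply the extended Euclidean algorithm:
840 = 6×121 + 114
121 = 1×114 + 7
114 = 16×7 + 2
7 = 3×2 + 1
2 = 2×1 + 0
Back-substitute:
1 = 7 − 3·2
1 = −3·114 + 49·7
1 = 49·121 − 52·114
1 = −52·840 + 361·121
So 121·361 ≡ 1 (mod 840), hence d = 361.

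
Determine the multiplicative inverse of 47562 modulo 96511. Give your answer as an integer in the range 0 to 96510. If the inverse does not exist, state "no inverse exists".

51839

Run Euclid on (96511, 47562):
96511 = 2*47562 + 1387
47562 = 34*1387 + 404
1387 = 3*404 + 175
404 = 2*175 + 54
175 = 3*54 + 13
54 = 4*13 + 2
13 = 6*2 + 1
2 = 2*1 + 0
The gcd is 1. Working backward:
1 = 13 − 6·2
1 = −6·54 + 25·13
1 = 25·175 − 81·54
1 = −81·404 + 187·175
1 = 187·1387 − 642·404
1 = −642·47562 + 22015·1387
1 = 22015·96511 − 44672·47562
Hence 47562⁻¹ ≡ -44672 ≡ 51839 (mod 96511).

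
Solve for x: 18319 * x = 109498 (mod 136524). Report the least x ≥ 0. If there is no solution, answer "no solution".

First find gcd(18319, 136524):
136524 = 7×18319 + 8291
18319 = 2×8291 + 1737
8291 = 4×1737 + 1343
1737 = 1×1343 + 394
1343 = 3×394 + 161
394 = 2×161 + 72
161 = 2×72 + 17
72 = 4×17 + 4
17 = 4×4 + 1
4 = 4×1 + 0
gcd = 1, so a unique solution mod 136524 exists.
Back-substitute for the Bézout coefficients:
1 = 17 − 4·4
1 = −4·72 + 17·17
1 = 17·161 − 38·72
1 = −38·394 + 93·161
1 = 93·1343 − 317·394
1 = −317·1737 + 410·1343
1 = 410·8291 − 1957·1737
1 = −1957·18319 + 4324·8291
1 = 4324·136524 − 32225·18319
So 18319·(-32225) ≡ 1 (mod 136524), giving 18319⁻¹ ≡ 104299.
x ≡ 18319⁻¹·109498 ≡ 104299·109498 ≡ 26254 (mod 136524).

26254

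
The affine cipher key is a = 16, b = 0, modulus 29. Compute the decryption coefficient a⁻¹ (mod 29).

20

Extended Euclidean algorithm:
29 = 1×16 + 13
16 = 1×13 + 3
13 = 4×3 + 1
3 = 3×1 + 0
Since gcd(16, 29) = 1, back-substitute to write 1 as a combination:
1 = 13 − 4·3
1 = −4·16 + 5·13
1 = 5·29 − 9·16
Thus 16·(-9) ≡ 1 (mod 29); reducing, -9 mod 29 = 20.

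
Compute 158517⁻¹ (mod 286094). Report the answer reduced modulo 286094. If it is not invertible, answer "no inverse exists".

197575

Extended Euclidean algorithm:
286094 = 1×158517 + 127577
158517 = 1×127577 + 30940
127577 = 4×30940 + 3817
30940 = 8×3817 + 404
3817 = 9×404 + 181
404 = 2×181 + 42
181 = 4×42 + 13
42 = 3×13 + 3
13 = 4×3 + 1
3 = 3×1 + 0
gcd = 1, so the inverse exists. Back-substitute:
1 = 13 − 4·3
1 = −4·42 + 13·13
1 = 13·181 − 56·42
1 = −56·404 + 125·181
1 = 125·3817 − 1181·404
1 = −1181·30940 + 9573·3817
1 = 9573·127577 − 39473·30940
1 = −39473·158517 + 49046·127577
1 = 49046·286094 − 88519·158517
Hence 158517⁻¹ ≡ -88519 ≡ 197575 (mod 286094).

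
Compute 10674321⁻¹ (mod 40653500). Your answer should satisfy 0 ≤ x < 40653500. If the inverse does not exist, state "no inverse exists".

31058081

Run Euclid on (40653500, 10674321):
40653500 = 3·10674321 + 8630537
10674321 = 1·8630537 + 2043784
8630537 = 4·2043784 + 455401
2043784 = 4·455401 + 222180
455401 = 2·222180 + 11041
222180 = 20·11041 + 1360
11041 = 8·1360 + 161
1360 = 8·161 + 72
161 = 2·72 + 17
72 = 4·17 + 4
17 = 4·4 + 1
4 = 4·1 + 0
gcd = 1, so the inverse exists. Back-substitute:
1 = 17 − 4·4
1 = −4·72 + 17·17
1 = 17·161 − 38·72
1 = −38·1360 + 321·161
1 = 321·11041 − 2606·1360
1 = −2606·222180 + 52441·11041
1 = 52441·455401 − 107488·222180
1 = −107488·2043784 + 482393·455401
1 = 482393·8630537 − 2037060·2043784
1 = −2037060·10674321 + 2519453·8630537
1 = 2519453·40653500 − 9595419·10674321
Thus 10674321·(-9595419) ≡ 1 (mod 40653500); reducing, -9595419 mod 40653500 = 31058081.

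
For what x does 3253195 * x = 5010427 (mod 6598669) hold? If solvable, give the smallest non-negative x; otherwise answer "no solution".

no solution

gcd(3253195, 6598669):
6598669 = 2·3253195 + 92279
3253195 = 35·92279 + 23430
92279 = 3·23430 + 21989
23430 = 1·21989 + 1441
21989 = 15·1441 + 374
1441 = 3·374 + 319
374 = 1·319 + 55
319 = 5·55 + 44
55 = 1·44 + 11
44 = 4·11 + 0
gcd = 11, but 11 ∤ 5010427, so the congruence has no solution.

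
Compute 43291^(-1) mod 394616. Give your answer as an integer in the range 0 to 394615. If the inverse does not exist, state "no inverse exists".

Apply the Euclidean algorithm to 394616 and 43291:
394616 = 9*43291 + 4997
43291 = 8*4997 + 3315
4997 = 1*3315 + 1682
3315 = 1*1682 + 1633
1682 = 1*1633 + 49
1633 = 33*49 + 16
49 = 3*16 + 1
16 = 16*1 + 0
The gcd is 1. Working backward:
1 = 49 − 3·16
1 = −3·1633 + 100·49
1 = 100·1682 − 103·1633
1 = −103·3315 + 203·1682
1 = 203·4997 − 306·3315
1 = −306·43291 + 2651·4997
1 = 2651·394616 − 24165·43291
Hence 43291⁻¹ ≡ -24165 ≡ 370451 (mod 394616).

370451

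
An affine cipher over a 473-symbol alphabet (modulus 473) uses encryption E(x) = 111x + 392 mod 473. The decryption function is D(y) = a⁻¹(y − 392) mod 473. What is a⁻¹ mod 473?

375

gcd(473, 111) by repeated division:
473 = 4×111 + 29
111 = 3×29 + 24
29 = 1×24 + 5
24 = 4×5 + 4
5 = 1×4 + 1
4 = 4×1 + 0
The gcd is 1. Working backward:
1 = 5 − 4
1 = −24 + 5·5
1 = 5·29 − 6·24
1 = −6·111 + 23·29
1 = 23·473 − 98·111
Hence 111⁻¹ ≡ -98 ≡ 375 (mod 473).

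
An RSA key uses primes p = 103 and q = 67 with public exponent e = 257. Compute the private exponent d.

5789

φ(n) = (p−1)(q−1) = 102·66 = 6732.
Need d with 257·d ≡ 1 (mod 6732). Apply the extended Euclidean algorithm:
6732 = 26×257 + 50
257 = 5×50 + 7
50 = 7×7 + 1
7 = 7×1 + 0
Back-substitute:
1 = 50 − 7·7
1 = −7·257 + 36·50
1 = 36·6732 − 943·257
So 257·(-943) ≡ 1 (mod 6732), hence d ≡ -943 ≡ 5789 (mod 6732).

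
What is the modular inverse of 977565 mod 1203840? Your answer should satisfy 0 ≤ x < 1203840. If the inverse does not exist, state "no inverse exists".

no inverse exists

Compute gcd(977565, 1203840):
1203840 = 1*977565 + 226275
977565 = 4*226275 + 72465
226275 = 3*72465 + 8880
72465 = 8*8880 + 1425
8880 = 6*1425 + 330
1425 = 4*330 + 105
330 = 3*105 + 15
105 = 7*15 + 0
gcd(977565, 1203840) = 15 ≠ 1, so 977565 has no multiplicative inverse modulo 1203840.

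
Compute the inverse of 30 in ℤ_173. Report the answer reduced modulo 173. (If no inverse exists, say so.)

75

Extended Euclidean algorithm:
173 = 5×30 + 23
30 = 1×23 + 7
23 = 3×7 + 2
7 = 3×2 + 1
2 = 2×1 + 0
Since gcd(30, 173) = 1, back-substitute to write 1 as a combination:
1 = 7 − 3·2
1 = −3·23 + 10·7
1 = 10·30 − 13·23
1 = −13·173 + 75·30
So 30·75 ≡ 1 (mod 173).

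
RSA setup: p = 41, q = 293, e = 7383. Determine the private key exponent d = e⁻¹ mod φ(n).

φ(n) = (p−1)(q−1) = 40·292 = 11680.
Need d with 7383·d ≡ 1 (mod 11680). Apply the extended Euclidean algorithm:
11680 = 1×7383 + 4297
7383 = 1×4297 + 3086
4297 = 1×3086 + 1211
3086 = 2×1211 + 664
1211 = 1×664 + 547
664 = 1×547 + 117
547 = 4×117 + 79
117 = 1×79 + 38
79 = 2×38 + 3
38 = 12×3 + 2
3 = 1×2 + 1
2 = 2×1 + 0
Back-substitute:
1 = 3 − 2
1 = −38 + 13·3
1 = 13·79 − 27·38
1 = −27·117 + 40·79
1 = 40·547 − 187·117
1 = −187·664 + 227·547
1 = 227·1211 − 414·664
1 = −414·3086 + 1055·1211
1 = 1055·4297 − 1469·3086
1 = −1469·7383 + 2524·4297
1 = 2524·11680 − 3993·7383
So 7383·(-3993) ≡ 1 (mod 11680), hence d ≡ -3993 ≡ 7687 (mod 11680).

7687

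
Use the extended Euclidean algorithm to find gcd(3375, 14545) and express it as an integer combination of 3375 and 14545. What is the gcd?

5

Repeated division:
14545 = 4*3375 + 1045
3375 = 3*1045 + 240
1045 = 4*240 + 85
240 = 2*85 + 70
85 = 1*70 + 15
70 = 4*15 + 10
15 = 1*10 + 5
10 = 2*5 + 0
gcd(3375, 14545) = 5.
Back-substituting:
5 = 15 − 10
5 = −70 + 5·15
5 = 5·85 − 6·70
5 = −6·240 + 17·85
5 = 17·1045 − 74·240
5 = −74·3375 + 239·1045
5 = 239·14545 − 1030·3375
So 5 = (239)·14545 + (-1030)·3375.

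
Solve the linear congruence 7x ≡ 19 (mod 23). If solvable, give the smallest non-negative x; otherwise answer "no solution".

6

First find gcd(7, 23):
23 = 3·7 + 2
7 = 3·2 + 1
2 = 2·1 + 0
gcd = 1, so a unique solution mod 23 exists.
Back-substitute for the Bézout coefficients:
1 = 7 − 3·2
1 = −3·23 + 10·7
So 7·(10) ≡ 1 (mod 23), giving 7⁻¹ ≡ 10.
x ≡ 7⁻¹·19 ≡ 10·19 ≡ 6 (mod 23).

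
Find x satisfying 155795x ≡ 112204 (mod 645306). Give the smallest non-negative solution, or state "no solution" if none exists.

429056

First find gcd(155795, 645306):
645306 = 4×155795 + 22126
155795 = 7×22126 + 913
22126 = 24×913 + 214
913 = 4×214 + 57
214 = 3×57 + 43
57 = 1×43 + 14
43 = 3×14 + 1
14 = 14×1 + 0
gcd = 1, so a unique solution mod 645306 exists.
Back-substitute for the Bézout coefficients:
1 = 43 − 3·14
1 = −3·57 + 4·43
1 = 4·214 − 15·57
1 = −15·913 + 64·214
1 = 64·22126 − 1551·913
1 = −1551·155795 + 10921·22126
1 = 10921·645306 − 45235·155795
So 155795·(-45235) ≡ 1 (mod 645306), giving 155795⁻¹ ≡ 600071.
x ≡ 155795⁻¹·112204 ≡ 600071·112204 ≡ 429056 (mod 645306).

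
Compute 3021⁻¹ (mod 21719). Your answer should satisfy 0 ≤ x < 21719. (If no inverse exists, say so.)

Extended Euclidean algorithm:
21719 = 7·3021 + 572
3021 = 5·572 + 161
572 = 3·161 + 89
161 = 1·89 + 72
89 = 1·72 + 17
72 = 4·17 + 4
17 = 4·4 + 1
4 = 4·1 + 0
Since gcd(3021, 21719) = 1, back-substitute to write 1 as a combination:
1 = 17 − 4·4
1 = −4·72 + 17·17
1 = 17·89 − 21·72
1 = −21·161 + 38·89
1 = 38·572 − 135·161
1 = −135·3021 + 713·572
1 = 713·21719 − 5126·3021
Hence 3021⁻¹ ≡ -5126 ≡ 16593 (mod 21719).

16593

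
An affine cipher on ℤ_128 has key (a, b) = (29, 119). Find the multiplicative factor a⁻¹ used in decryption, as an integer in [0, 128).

53

Run Euclid on (128, 29):
128 = 4*29 + 12
29 = 2*12 + 5
12 = 2*5 + 2
5 = 2*2 + 1
2 = 2*1 + 0
The gcd is 1. Working backward:
1 = 5 − 2·2
1 = −2·12 + 5·5
1 = 5·29 − 12·12
1 = −12·128 + 53·29
So 29·53 ≡ 1 (mod 128).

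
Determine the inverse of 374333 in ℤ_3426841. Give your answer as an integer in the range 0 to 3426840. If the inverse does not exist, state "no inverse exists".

2959356

Run Euclid on (3426841, 374333):
3426841 = 9*374333 + 57844
374333 = 6*57844 + 27269
57844 = 2*27269 + 3306
27269 = 8*3306 + 821
3306 = 4*821 + 22
821 = 37*22 + 7
22 = 3*7 + 1
7 = 7*1 + 0
Since gcd(374333, 3426841) = 1, back-substitute to write 1 as a combination:
1 = 22 − 3·7
1 = −3·821 + 112·22
1 = 112·3306 − 451·821
1 = −451·27269 + 3720·3306
1 = 3720·57844 − 7891·27269
1 = −7891·374333 + 51066·57844
1 = 51066·3426841 − 467485·374333
Thus 374333·(-467485) ≡ 1 (mod 3426841); reducing, -467485 mod 3426841 = 2959356.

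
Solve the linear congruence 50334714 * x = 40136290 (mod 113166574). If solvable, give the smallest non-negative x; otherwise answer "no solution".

4156555

First find gcd(50334714, 113166574):
113166574 = 2·50334714 + 12497146
50334714 = 4·12497146 + 346130
12497146 = 36·346130 + 36466
346130 = 9·36466 + 17936
36466 = 2·17936 + 594
17936 = 30·594 + 116
594 = 5·116 + 14
116 = 8·14 + 4
14 = 3·4 + 2
4 = 2·2 + 0
gcd = 2 and 2 | 40136290, so solutions exist. Divide through by 2: 25167357x ≡ 20068145 (mod 56583287).
Now find 25167357⁻¹ mod 56583287:
56583287 = 2*25167357 + 6248573
25167357 = 4*6248573 + 173065
6248573 = 36*173065 + 18233
173065 = 9*18233 + 8968
18233 = 2*8968 + 297
8968 = 30*297 + 58
297 = 5*58 + 7
58 = 8*7 + 2
7 = 3*2 + 1
2 = 2*1 + 0
Back-substitute:
1 = 7 − 3·2
1 = −3·58 + 25·7
1 = 25·297 − 128·58
1 = −128·8968 + 3865·297
1 = 3865·18233 − 7858·8968
1 = −7858·173065 + 74587·18233
1 = 74587·6248573 − 2692990·173065
1 = −2692990·25167357 + 10846547·6248573
1 = 10846547·56583287 − 24386084·25167357
So 25167357·(-24386084) ≡ 1 (mod 56583287), i.e. 25167357⁻¹ ≡ 32197203.
Then x ≡ 32197203·20068145 ≡ 4156555 (mod 56583287); the smallest non-negative solution is x = 4156555.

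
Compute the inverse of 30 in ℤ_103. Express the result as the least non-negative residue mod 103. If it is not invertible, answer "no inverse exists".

79

Extended Euclidean algorithm:
103 = 3×30 + 13
30 = 2×13 + 4
13 = 3×4 + 1
4 = 4×1 + 0
gcd = 1, so the inverse exists. Back-substitute:
1 = 13 − 3·4
1 = −3·30 + 7·13
1 = 7·103 − 24·30
Hence 30⁻¹ ≡ -24 ≡ 79 (mod 103).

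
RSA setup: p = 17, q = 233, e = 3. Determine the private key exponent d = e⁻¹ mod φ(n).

2475

φ(n) = (p−1)(q−1) = 16·232 = 3712.
Need d with 3·d ≡ 1 (mod 3712). Apply the extended Euclidean algorithm:
3712 = 1237*3 + 1
3 = 3*1 + 0
Back-substitute:
1 = 3712 − 1237·3
So 3·(-1237) ≡ 1 (mod 3712), hence d ≡ -1237 ≡ 2475 (mod 3712).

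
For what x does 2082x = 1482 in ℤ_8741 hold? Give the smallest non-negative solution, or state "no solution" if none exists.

First find gcd(2082, 8741):
8741 = 4*2082 + 413
2082 = 5*413 + 17
413 = 24*17 + 5
17 = 3*5 + 2
5 = 2*2 + 1
2 = 2*1 + 0
gcd = 1, so a unique solution mod 8741 exists.
Back-substitute for the Bézout coefficients:
1 = 5 − 2·2
1 = −2·17 + 7·5
1 = 7·413 − 170·17
1 = −170·2082 + 857·413
1 = 857·8741 − 3598·2082
So 2082·(-3598) ≡ 1 (mod 8741), giving 2082⁻¹ ≡ 5143.
x ≡ 2082⁻¹·1482 ≡ 5143·1482 ≡ 8515 (mod 8741).

8515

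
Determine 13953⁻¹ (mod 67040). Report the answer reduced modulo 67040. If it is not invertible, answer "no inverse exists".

2657

gcd(67040, 13953) by repeated division:
67040 = 4×13953 + 11228
13953 = 1×11228 + 2725
11228 = 4×2725 + 328
2725 = 8×328 + 101
328 = 3×101 + 25
101 = 4×25 + 1
25 = 25×1 + 0
gcd = 1, so the inverse exists. Back-substitute:
1 = 101 − 4·25
1 = −4·328 + 13·101
1 = 13·2725 − 108·328
1 = −108·11228 + 445·2725
1 = 445·13953 − 553·11228
1 = −553·67040 + 2657·13953
So 13953·2657 ≡ 1 (mod 67040).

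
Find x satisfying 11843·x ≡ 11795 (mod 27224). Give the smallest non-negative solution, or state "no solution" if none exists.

19361

First find gcd(11843, 27224):
27224 = 2·11843 + 3538
11843 = 3·3538 + 1229
3538 = 2·1229 + 1080
1229 = 1·1080 + 149
1080 = 7·149 + 37
149 = 4·37 + 1
37 = 37·1 + 0
gcd = 1, so a unique solution mod 27224 exists.
Back-substitute for the Bézout coefficients:
1 = 149 − 4·37
1 = −4·1080 + 29·149
1 = 29·1229 − 33·1080
1 = −33·3538 + 95·1229
1 = 95·11843 − 318·3538
1 = −318·27224 + 731·11843
So 11843·(731) ≡ 1 (mod 27224), giving 11843⁻¹ ≡ 731.
x ≡ 11843⁻¹·11795 ≡ 731·11795 ≡ 19361 (mod 27224).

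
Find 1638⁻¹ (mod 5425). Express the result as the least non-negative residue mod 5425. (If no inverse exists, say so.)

no inverse exists

Euclidean algorithm on 5425, 1638:
5425 = 3×1638 + 511
1638 = 3×511 + 105
511 = 4×105 + 91
105 = 1×91 + 14
91 = 6×14 + 7
14 = 2×7 + 0
Since gcd = 7 > 1, 1638 is not a unit mod 5425.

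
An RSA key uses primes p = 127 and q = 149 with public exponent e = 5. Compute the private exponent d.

φ(n) = (p−1)(q−1) = 126·148 = 18648.
Need d with 5·d ≡ 1 (mod 18648). Apply the extended Euclidean algorithm:
18648 = 3729×5 + 3
5 = 1×3 + 2
3 = 1×2 + 1
2 = 2×1 + 0
Back-substitute:
1 = 3 − 2
1 = −5 + 2·3
1 = 2·18648 − 7459·5
So 5·(-7459) ≡ 1 (mod 18648), hence d ≡ -7459 ≡ 11189 (mod 18648).

11189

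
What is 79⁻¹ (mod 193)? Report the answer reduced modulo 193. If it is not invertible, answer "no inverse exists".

22

Apply the Euclidean algorithm to 193 and 79:
193 = 2·79 + 35
79 = 2·35 + 9
35 = 3·9 + 8
9 = 1·8 + 1
8 = 8·1 + 0
Since gcd(79, 193) = 1, back-substitute to write 1 as a combination:
1 = 9 − 8
1 = −35 + 4·9
1 = 4·79 − 9·35
1 = −9·193 + 22·79
So 79·22 ≡ 1 (mod 193).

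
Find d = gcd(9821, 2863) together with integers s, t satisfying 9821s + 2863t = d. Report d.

Repeated division:
9821 = 3×2863 + 1232
2863 = 2×1232 + 399
1232 = 3×399 + 35
399 = 11×35 + 14
35 = 2×14 + 7
14 = 2×7 + 0
gcd(9821, 2863) = 7.
Working backward:
7 = 35 − 2·14
7 = −2·399 + 23·35
7 = 23·1232 − 71·399
7 = −71·2863 + 165·1232
7 = 165·9821 − 566·2863
So 7 = (165)·9821 + (-566)·2863.

7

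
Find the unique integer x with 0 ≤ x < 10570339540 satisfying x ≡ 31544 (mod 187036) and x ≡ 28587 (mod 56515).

Write x = 31544 + 187036·k. Then 187036·k ≡ 28587 − 31544 ≡ 53558 (mod 56515).
Need 187036⁻¹ mod 56515. Extended Euclid on (56515, 17491):
56515 = 3×17491 + 4042
17491 = 4×4042 + 1323
4042 = 3×1323 + 73
1323 = 18×73 + 9
73 = 8×9 + 1
9 = 9×1 + 0
Back-substitute:
1 = 73 − 8·9
1 = −8·1323 + 145·73
1 = 145·4042 − 443·1323
1 = −443·17491 + 1917·4042
1 = 1917·56515 − 6194·17491
187036⁻¹ ≡ 50321 (mod 56515), so k ≡ 50321·53558 ≡ 4798 (mod 56515).
x = 31544 + 187036·4798 = 897430272.

897430272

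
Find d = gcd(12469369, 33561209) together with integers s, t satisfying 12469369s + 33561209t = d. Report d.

Apply Euclid's algorithm to 33561209 and 12469369:
33561209 = 2*12469369 + 8622471
12469369 = 1*8622471 + 3846898
8622471 = 2*3846898 + 928675
3846898 = 4*928675 + 132198
928675 = 7*132198 + 3289
132198 = 40*3289 + 638
3289 = 5*638 + 99
638 = 6*99 + 44
99 = 2*44 + 11
44 = 4*11 + 0
gcd(12469369, 33561209) = 11.
Back-substituting:
11 = 99 − 2·44
11 = −2·638 + 13·99
11 = 13·3289 − 67·638
11 = −67·132198 + 2693·3289
11 = 2693·928675 − 18918·132198
11 = −18918·3846898 + 78365·928675
11 = 78365·8622471 − 175648·3846898
11 = −175648·12469369 + 254013·8622471
11 = 254013·33561209 − 683674·12469369
So 11 = (254013)·33561209 + (-683674)·12469369.

11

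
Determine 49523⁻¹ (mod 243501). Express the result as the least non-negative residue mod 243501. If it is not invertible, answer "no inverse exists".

37703

Extended Euclidean algorithm:
243501 = 4·49523 + 45409
49523 = 1·45409 + 4114
45409 = 11·4114 + 155
4114 = 26·155 + 84
155 = 1·84 + 71
84 = 1·71 + 13
71 = 5·13 + 6
13 = 2·6 + 1
6 = 6·1 + 0
The gcd is 1. Working backward:
1 = 13 − 2·6
1 = −2·71 + 11·13
1 = 11·84 − 13·71
1 = −13·155 + 24·84
1 = 24·4114 − 637·155
1 = −637·45409 + 7031·4114
1 = 7031·49523 − 7668·45409
1 = −7668·243501 + 37703·49523
So 49523·37703 ≡ 1 (mod 243501).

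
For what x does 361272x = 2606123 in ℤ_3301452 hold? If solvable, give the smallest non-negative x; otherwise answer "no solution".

gcd(361272, 3301452):
3301452 = 9×361272 + 50004
361272 = 7×50004 + 11244
50004 = 4×11244 + 5028
11244 = 2×5028 + 1188
5028 = 4×1188 + 276
1188 = 4×276 + 84
276 = 3×84 + 24
84 = 3×24 + 12
24 = 2×12 + 0
gcd = 12, but 12 ∤ 2606123, so the congruence has no solution.

no solution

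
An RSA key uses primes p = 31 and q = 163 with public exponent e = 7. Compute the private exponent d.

φ(n) = (p−1)(q−1) = 30·162 = 4860.
Need d with 7·d ≡ 1 (mod 4860). Apply the extended Euclidean algorithm:
4860 = 694*7 + 2
7 = 3*2 + 1
2 = 2*1 + 0
Back-substitute:
1 = 7 − 3·2
1 = −3·4860 + 2083·7
So 7·2083 ≡ 1 (mod 4860), hence d = 2083.

2083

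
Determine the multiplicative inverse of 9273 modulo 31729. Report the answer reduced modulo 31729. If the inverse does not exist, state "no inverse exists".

5088

Extended Euclidean algorithm:
31729 = 3×9273 + 3910
9273 = 2×3910 + 1453
3910 = 2×1453 + 1004
1453 = 1×1004 + 449
1004 = 2×449 + 106
449 = 4×106 + 25
106 = 4×25 + 6
25 = 4×6 + 1
6 = 6×1 + 0
The gcd is 1. Working backward:
1 = 25 − 4·6
1 = −4·106 + 17·25
1 = 17·449 − 72·106
1 = −72·1004 + 161·449
1 = 161·1453 − 233·1004
1 = −233·3910 + 627·1453
1 = 627·9273 − 1487·3910
1 = −1487·31729 + 5088·9273
So 9273·5088 ≡ 1 (mod 31729).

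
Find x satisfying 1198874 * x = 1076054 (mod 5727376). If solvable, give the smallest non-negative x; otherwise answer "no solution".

First find gcd(1198874, 5727376):
5727376 = 4*1198874 + 931880
1198874 = 1*931880 + 266994
931880 = 3*266994 + 130898
266994 = 2*130898 + 5198
130898 = 25*5198 + 948
5198 = 5*948 + 458
948 = 2*458 + 32
458 = 14*32 + 10
32 = 3*10 + 2
10 = 5*2 + 0
gcd = 2 and 2 | 1076054, so solutions exist. Divide through by 2: 599437x ≡ 538027 (mod 2863688).
Now find 599437⁻¹ mod 2863688:
2863688 = 4×599437 + 465940
599437 = 1×465940 + 133497
465940 = 3×133497 + 65449
133497 = 2×65449 + 2599
65449 = 25×2599 + 474
2599 = 5×474 + 229
474 = 2×229 + 16
229 = 14×16 + 5
16 = 3×5 + 1
5 = 5×1 + 0
Back-substitute:
1 = 16 − 3·5
1 = −3·229 + 43·16
1 = 43·474 − 89·229
1 = −89·2599 + 488·474
1 = 488·65449 − 12289·2599
1 = −12289·133497 + 25066·65449
1 = 25066·465940 − 87487·133497
1 = −87487·599437 + 112553·465940
1 = 112553·2863688 − 537699·599437
So 599437·(-537699) ≡ 1 (mod 2863688), i.e. 599437⁻¹ ≡ 2325989.
Then x ≡ 2325989·538027 ≡ 1772951 (mod 2863688); the smallest non-negative solution is x = 1772951.

1772951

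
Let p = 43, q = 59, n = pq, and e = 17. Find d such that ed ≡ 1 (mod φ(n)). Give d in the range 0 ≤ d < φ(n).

φ(n) = (p−1)(q−1) = 42·58 = 2436.
Need d with 17·d ≡ 1 (mod 2436). Apply the extended Euclidean algorithm:
2436 = 143·17 + 5
17 = 3·5 + 2
5 = 2·2 + 1
2 = 2·1 + 0
Back-substitute:
1 = 5 − 2·2
1 = −2·17 + 7·5
1 = 7·2436 − 1003·17
So 17·(-1003) ≡ 1 (mod 2436), hence d ≡ -1003 ≡ 1433 (mod 2436).

1433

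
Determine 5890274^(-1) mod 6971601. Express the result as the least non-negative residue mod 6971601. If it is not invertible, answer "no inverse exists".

Compute gcd(5890274, 6971601):
6971601 = 1*5890274 + 1081327
5890274 = 5*1081327 + 483639
1081327 = 2*483639 + 114049
483639 = 4*114049 + 27443
114049 = 4*27443 + 4277
27443 = 6*4277 + 1781
4277 = 2*1781 + 715
1781 = 2*715 + 351
715 = 2*351 + 13
351 = 27*13 + 0
The gcd is 13, not 1, hence no inverse exists.

no inverse exists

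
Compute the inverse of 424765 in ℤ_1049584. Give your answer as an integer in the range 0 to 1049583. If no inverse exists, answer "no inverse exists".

Apply the Euclidean algorithm to 1049584 and 424765:
1049584 = 2*424765 + 200054
424765 = 2*200054 + 24657
200054 = 8*24657 + 2798
24657 = 8*2798 + 2273
2798 = 1*2273 + 525
2273 = 4*525 + 173
525 = 3*173 + 6
173 = 28*6 + 5
6 = 1*5 + 1
5 = 5*1 + 0
Since gcd(424765, 1049584) = 1, back-substitute to write 1 as a combination:
1 = 6 − 5
1 = −173 + 29·6
1 = 29·525 − 88·173
1 = −88·2273 + 381·525
1 = 381·2798 − 469·2273
1 = −469·24657 + 4133·2798
1 = 4133·200054 − 33533·24657
1 = −33533·424765 + 71199·200054
1 = 71199·1049584 − 175931·424765
Thus 424765·(-175931) ≡ 1 (mod 1049584); reducing, -175931 mod 1049584 = 873653.

873653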